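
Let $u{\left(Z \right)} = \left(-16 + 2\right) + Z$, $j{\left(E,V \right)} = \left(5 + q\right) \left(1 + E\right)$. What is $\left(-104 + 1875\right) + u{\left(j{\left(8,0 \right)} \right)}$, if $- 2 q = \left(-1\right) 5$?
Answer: $\frac{3649}{2} \approx 1824.5$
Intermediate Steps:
$q = \frac{5}{2}$ ($q = - \frac{\left(-1\right) 5}{2} = \left(- \frac{1}{2}\right) \left(-5\right) = \frac{5}{2} \approx 2.5$)
$j{\left(E,V \right)} = \frac{15}{2} + \frac{15 E}{2}$ ($j{\left(E,V \right)} = \left(5 + \frac{5}{2}\right) \left(1 + E\right) = \frac{15 \left(1 + E\right)}{2} = \frac{15}{2} + \frac{15 E}{2}$)
$u{\left(Z \right)} = -14 + Z$
$\left(-104 + 1875\right) + u{\left(j{\left(8,0 \right)} \right)} = \left(-104 + 1875\right) + \left(-14 + \left(\frac{15}{2} + \frac{15}{2} \cdot 8\right)\right) = 1771 + \left(-14 + \left(\frac{15}{2} + 60\right)\right) = 1771 + \left(-14 + \frac{135}{2}\right) = 1771 + \frac{107}{2} = \frac{3649}{2}$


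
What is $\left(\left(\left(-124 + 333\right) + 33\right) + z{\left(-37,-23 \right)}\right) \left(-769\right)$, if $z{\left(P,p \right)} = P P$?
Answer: $-1238859$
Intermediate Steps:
$z{\left(P,p \right)} = P^{2}$
$\left(\left(\left(-124 + 333\right) + 33\right) + z{\left(-37,-23 \right)}\right) \left(-769\right) = \left(\left(\left(-124 + 333\right) + 33\right) + \left(-37\right)^{2}\right) \left(-769\right) = \left(\left(209 + 33\right) + 1369\right) \left(-769\right) = \left(242 + 1369\right) \left(-769\right) = 1611 \left(-769\right) = -1238859$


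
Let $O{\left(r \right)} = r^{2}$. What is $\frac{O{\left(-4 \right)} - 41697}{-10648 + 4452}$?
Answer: $\frac{41681}{6196} \approx 6.7271$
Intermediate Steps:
$\frac{O{\left(-4 \right)} - 41697}{-10648 + 4452} = \frac{\left(-4\right)^{2} - 41697}{-10648 + 4452} = \frac{16 - 41697}{-6196} = \left(-41681\right) \left(- \frac{1}{6196}\right) = \frac{41681}{6196}$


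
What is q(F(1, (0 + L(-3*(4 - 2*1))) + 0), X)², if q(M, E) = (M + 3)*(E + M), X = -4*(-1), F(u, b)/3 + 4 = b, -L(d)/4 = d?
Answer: 16257024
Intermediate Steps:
L(d) = -4*d
F(u, b) = -12 + 3*b
X = 4
q(M, E) = (3 + M)*(E + M)
q(F(1, (0 + L(-3*(4 - 2*1))) + 0), X)² = ((-12 + 3*((0 - (-12)*(4 - 2*1)) + 0))² + 3*4 + 3*(-12 + 3*((0 - (-12)*(4 - 2*1)) + 0)) + 4*(-12 + 3*((0 - (-12)*(4 - 2*1)) + 0)))² = ((-12 + 3*((0 - (-12)*(4 - 2)) + 0))² + 12 + 3*(-12 + 3*((0 - (-12)*(4 - 2)) + 0)) + 4*(-12 + 3*((0 - (-12)*(4 - 2)) + 0)))² = ((-12 + 3*((0 - (-12)*2) + 0))² + 12 + 3*(-12 + 3*((0 - (-12)*2) + 0)) + 4*(-12 + 3*((0 - (-12)*2) + 0)))² = ((-12 + 3*((0 - 4*(-6)) + 0))² + 12 + 3*(-12 + 3*((0 - 4*(-6)) + 0)) + 4*(-12 + 3*((0 - 4*(-6)) + 0)))² = ((-12 + 3*((0 + 24) + 0))² + 12 + 3*(-12 + 3*((0 + 24) + 0)) + 4*(-12 + 3*((0 + 24) + 0)))² = ((-12 + 3*(24 + 0))² + 12 + 3*(-12 + 3*(24 + 0)) + 4*(-12 + 3*(24 + 0)))² = ((-12 + 3*24)² + 12 + 3*(-12 + 3*24) + 4*(-12 + 3*24))² = ((-12 + 72)² + 12 + 3*(-12 + 72) + 4*(-12 + 72))² = (60² + 12 + 3*60 + 4*60)² = (3600 + 12 + 180 + 240)² = 4032² = 16257024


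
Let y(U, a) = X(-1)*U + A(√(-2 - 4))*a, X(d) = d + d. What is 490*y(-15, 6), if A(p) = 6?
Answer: 32340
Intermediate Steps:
X(d) = 2*d
y(U, a) = -2*U + 6*a (y(U, a) = (2*(-1))*U + 6*a = -2*U + 6*a)
490*y(-15, 6) = 490*(-2*(-15) + 6*6) = 490*(30 + 36) = 490*66 = 32340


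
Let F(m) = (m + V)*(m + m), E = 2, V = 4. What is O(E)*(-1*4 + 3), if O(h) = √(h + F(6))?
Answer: -√122 ≈ -11.045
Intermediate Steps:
F(m) = 2*m*(4 + m) (F(m) = (m + 4)*(m + m) = (4 + m)*(2*m) = 2*m*(4 + m))
O(h) = √(120 + h) (O(h) = √(h + 2*6*(4 + 6)) = √(h + 2*6*10) = √(h + 120) = √(120 + h))
O(E)*(-1*4 + 3) = √(120 + 2)*(-1*4 + 3) = √122*(-4 + 3) = √122*(-1) = -√122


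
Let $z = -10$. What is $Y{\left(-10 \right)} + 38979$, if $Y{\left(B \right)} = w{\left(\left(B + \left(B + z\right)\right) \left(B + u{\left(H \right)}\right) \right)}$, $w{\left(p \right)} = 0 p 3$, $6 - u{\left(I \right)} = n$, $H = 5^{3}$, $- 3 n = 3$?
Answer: $38979$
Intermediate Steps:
$n = -1$ ($n = \left(- \frac{1}{3}\right) 3 = -1$)
$H = 125$
$u{\left(I \right)} = 7$ ($u{\left(I \right)} = 6 - -1 = 6 + 1 = 7$)
$w{\left(p \right)} = 0$ ($w{\left(p \right)} = 0 \cdot 3 = 0$)
$Y{\left(B \right)} = 0$
$Y{\left(-10 \right)} + 38979 = 0 + 38979 = 38979$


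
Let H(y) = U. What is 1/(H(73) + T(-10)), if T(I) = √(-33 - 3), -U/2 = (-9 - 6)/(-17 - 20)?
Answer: -185/8364 - 1369*I/8364 ≈ -0.022119 - 0.16368*I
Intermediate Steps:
U = -30/37 (U = -2*(-9 - 6)/(-17 - 20) = -(-30)/(-37) = -(-30)*(-1)/37 = -2*15/37 = -30/37 ≈ -0.81081)
T(I) = 6*I (T(I) = √(-36) = 6*I)
H(y) = -30/37
1/(H(73) + T(-10)) = 1/(-30/37 + 6*I) = 1369*(-30/37 - 6*I)/50184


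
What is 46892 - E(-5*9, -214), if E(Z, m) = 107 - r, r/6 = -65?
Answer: 46395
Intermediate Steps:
r = -390 (r = 6*(-65) = -390)
E(Z, m) = 497 (E(Z, m) = 107 - 1*(-390) = 107 + 390 = 497)
46892 - E(-5*9, -214) = 46892 - 1*497 = 46892 - 497 = 46395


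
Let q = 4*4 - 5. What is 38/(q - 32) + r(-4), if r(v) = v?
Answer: -122/21 ≈ -5.8095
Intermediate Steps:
q = 11 (q = 16 - 5 = 11)
38/(q - 32) + r(-4) = 38/(11 - 32) - 4 = 38/(-21) - 4 = 38*(-1/21) - 4 = -38/21 - 4 = -122/21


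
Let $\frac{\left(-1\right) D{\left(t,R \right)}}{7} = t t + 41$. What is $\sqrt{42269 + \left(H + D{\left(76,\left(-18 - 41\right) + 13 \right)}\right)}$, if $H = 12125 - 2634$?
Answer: $\sqrt{11041} \approx 105.08$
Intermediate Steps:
$H = 9491$
$D{\left(t,R \right)} = -287 - 7 t^{2}$ ($D{\left(t,R \right)} = - 7 \left(t t + 41\right) = - 7 \left(t^{2} + 41\right) = - 7 \left(41 + t^{2}\right) = -287 - 7 t^{2}$)
$\sqrt{42269 + \left(H + D{\left(76,\left(-18 - 41\right) + 13 \right)}\right)} = \sqrt{42269 + \left(9491 - \left(287 + 7 \cdot 76^{2}\right)\right)} = \sqrt{42269 + \left(9491 - 40719\right)} = \sqrt{42269 - 31228} = \sqrt{11041}$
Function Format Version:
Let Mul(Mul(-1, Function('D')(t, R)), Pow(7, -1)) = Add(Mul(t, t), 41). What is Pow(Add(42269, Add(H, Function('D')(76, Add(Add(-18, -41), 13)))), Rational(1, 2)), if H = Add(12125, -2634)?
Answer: Pow(11041, Rational(1, 2)) ≈ 105.08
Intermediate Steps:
H = 9491
Function('D')(t, R) = Add(-287, Mul(-7, Pow(t, 2))) (Function('D')(t, R) = Mul(-7, Add(Mul(t, t), 41)) = Mul(-7, Add(Pow(t, 2), 41)) = Mul(-7, Add(41, Pow(t, 2))) = Add(-287, Mul(-7, Pow(t, 2))))
Pow(Add(42269, Add(H, Function('D')(76, Add(Add(-18, -41), 13)))), Rational(1, 2)) = Pow(Add(42269, Add(9491, Add(-287, Mul(-7, Pow(76, 2))))), Rational(1, 2)) = Pow(Add(42269, Add(9491, Add(-287, Mul(-7, 5776)))), Rational(1, 2)) = Pow(Add(42269, Add(9491, Add(-287, -40432))), Rational(1, 2)) = Pow(Add(42269, Add(9491, -40719)), Rational(1, 2)) = Pow(Add(42269, -31228), Rational(1, 2)) = Pow(11041, Rational(1, 2))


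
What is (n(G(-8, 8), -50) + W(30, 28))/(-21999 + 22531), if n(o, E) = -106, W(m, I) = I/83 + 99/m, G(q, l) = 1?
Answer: -84961/441560 ≈ -0.19241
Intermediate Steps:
W(m, I) = 99/m + I/83 (W(m, I) = I*(1/83) + 99/m = I/83 + 99/m = 99/m + I/83)
(n(G(-8, 8), -50) + W(30, 28))/(-21999 + 22531) = (-106 + (99/30 + (1/83)*28))/(-21999 + 22531) = (-106 + (99*(1/30) + 28/83))/532 = (-106 + (33/10 + 28/83))*(1/532) = (-106 + 3019/830)*(1/532) = -84961/830*1/532 = -84961/441560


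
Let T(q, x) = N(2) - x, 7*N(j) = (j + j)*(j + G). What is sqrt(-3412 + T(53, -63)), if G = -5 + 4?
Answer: I*sqrt(164073)/7 ≈ 57.866*I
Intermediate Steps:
G = -1
N(j) = 2*j*(-1 + j)/7 (N(j) = ((j + j)*(j - 1))/7 = ((2*j)*(-1 + j))/7 = (2*j*(-1 + j))/7 = 2*j*(-1 + j)/7)
T(q, x) = 4/7 - x (T(q, x) = (2/7)*2*(-1 + 2) - x = (2/7)*2*1 - x = 4/7 - x)
sqrt(-3412 + T(53, -63)) = sqrt(-3412 + (4/7 - 1*(-63))) = sqrt(-3412 + (4/7 + 63)) = sqrt(-3412 + 445/7) = sqrt(-23439/7) = I*sqrt(164073)/7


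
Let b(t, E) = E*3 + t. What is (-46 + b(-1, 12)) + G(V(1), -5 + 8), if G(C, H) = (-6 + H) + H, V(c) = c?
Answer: -11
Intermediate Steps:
b(t, E) = t + 3*E (b(t, E) = 3*E + t = t + 3*E)
G(C, H) = -6 + 2*H
(-46 + b(-1, 12)) + G(V(1), -5 + 8) = (-46 + (-1 + 3*12)) + (-6 + 2*(-5 + 8)) = (-46 + (-1 + 36)) + (-6 + 2*3) = (-46 + 35) + (-6 + 6) = -11 + 0 = -11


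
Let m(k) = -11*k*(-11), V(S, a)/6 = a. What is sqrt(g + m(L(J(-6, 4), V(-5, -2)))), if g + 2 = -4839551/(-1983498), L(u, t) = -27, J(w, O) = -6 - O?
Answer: I*sqrt(12851510809287678)/1983498 ≈ 57.154*I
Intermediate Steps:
V(S, a) = 6*a
m(k) = 121*k
g = 872555/1983498 (g = -2 - 4839551/(-1983498) = -2 - 4839551*(-1/1983498) = -2 + 4839551/1983498 = 872555/1983498 ≈ 0.43991)
sqrt(g + m(L(J(-6, 4), V(-5, -2)))) = sqrt(872555/1983498 + 121*(-27)) = sqrt(872555/1983498 - 3267) = sqrt(-6479215411/1983498) = I*sqrt(12851510809287678)/1983498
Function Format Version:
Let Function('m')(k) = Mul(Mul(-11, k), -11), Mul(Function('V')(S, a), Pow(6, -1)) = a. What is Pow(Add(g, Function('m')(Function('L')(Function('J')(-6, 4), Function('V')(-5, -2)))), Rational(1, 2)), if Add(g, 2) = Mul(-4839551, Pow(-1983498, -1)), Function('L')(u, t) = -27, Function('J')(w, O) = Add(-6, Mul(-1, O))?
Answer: Mul(Rational(1, 1983498), I, Pow(12851510809287678, Rational(1, 2))) ≈ Mul(57.154, I)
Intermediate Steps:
Function('V')(S, a) = Mul(6, a)
Function('m')(k) = Mul(121, k)
g = Rational(872555, 1983498) (g = Add(-2, Mul(-4839551, Pow(-1983498, -1))) = Add(-2, Mul(-4839551, Rational(-1, 1983498))) = Add(-2, Rational(4839551, 1983498)) = Rational(872555, 1983498) ≈ 0.43991)
Pow(Add(g, Function('m')(Function('L')(Function('J')(-6, 4), Function('V')(-5, -2)))), Rational(1, 2)) = Pow(Add(Rational(872555, 1983498), Mul(121, -27)), Rational(1, 2)) = Pow(Add(Rational(872555, 1983498), -3267), Rational(1, 2)) = Pow(Rational(-6479215411, 1983498), Rational(1, 2)) = Mul(Rational(1, 1983498), I, Pow(12851510809287678, Rational(1, 2)))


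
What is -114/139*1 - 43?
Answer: -6091/139 ≈ -43.820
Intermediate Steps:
-114/139*1 - 43 = -114/139 - 43 = -6091/139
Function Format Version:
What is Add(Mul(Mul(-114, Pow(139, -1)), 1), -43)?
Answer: Rational(-6091, 139) ≈ -43.820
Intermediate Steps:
Add(Mul(Mul(-114, Pow(139, -1)), 1), -43) = Add(Mul(Mul(-114, Rational(1, 139)), 1), -43) = Add(Mul(Rational(-114, 139), 1), -43) = Add(Rational(-114, 139), -43) = Rational(-6091, 139)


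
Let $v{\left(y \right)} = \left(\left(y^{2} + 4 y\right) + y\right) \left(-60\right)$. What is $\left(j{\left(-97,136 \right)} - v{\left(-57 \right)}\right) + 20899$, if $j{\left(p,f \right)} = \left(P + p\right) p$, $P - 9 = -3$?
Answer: $207566$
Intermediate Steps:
$P = 6$ ($P = 9 - 3 = 6$)
$j{\left(p,f \right)} = p \left(6 + p\right)$ ($j{\left(p,f \right)} = \left(6 + p\right) p = p \left(6 + p\right)$)
$v{\left(y \right)} = - 300 y - 60 y^{2}$ ($v{\left(y \right)} = \left(y^{2} + 5 y\right) \left(-60\right) = - 300 y - 60 y^{2}$)
$\left(j{\left(-97,136 \right)} - v{\left(-57 \right)}\right) + 20899 = \left(- 97 \left(6 - 97\right) - \left(-60\right) \left(-57\right) \left(5 - 57\right)\right) + 20899 = \left(\left(-97\right) \left(-91\right) - \left(-60\right) \left(-57\right) \left(-52\right)\right) + 20899 = \left(8827 - -177840\right) + 20899 = \left(8827 + 177840\right) + 20899 = 186667 + 20899 = 207566$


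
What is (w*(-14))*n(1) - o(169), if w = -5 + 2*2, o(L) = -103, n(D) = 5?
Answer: 173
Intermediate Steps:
w = -1 (w = -5 + 4 = -1)
(w*(-14))*n(1) - o(169) = -1*(-14)*5 - 1*(-103) = 14*5 + 103 = 70 + 103 = 173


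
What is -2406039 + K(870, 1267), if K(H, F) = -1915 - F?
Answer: -2409221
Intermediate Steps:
-2406039 + K(870, 1267) = -2406039 + (-1915 - 1*1267) = -2406039 + (-1915 - 1267) = -2406039 - 3182 = -2409221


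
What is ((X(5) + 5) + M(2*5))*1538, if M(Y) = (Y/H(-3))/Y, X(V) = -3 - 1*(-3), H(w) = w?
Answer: 21532/3 ≈ 7177.3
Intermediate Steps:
X(V) = 0 (X(V) = -3 + 3 = 0)
M(Y) = -⅓ (M(Y) = (Y/(-3))/Y = (Y*(-⅓))/Y = (-Y/3)/Y = -⅓)
((X(5) + 5) + M(2*5))*1538 = ((0 + 5) - ⅓)*1538 = (5 - ⅓)*1538 = (14/3)*1538 = 21532/3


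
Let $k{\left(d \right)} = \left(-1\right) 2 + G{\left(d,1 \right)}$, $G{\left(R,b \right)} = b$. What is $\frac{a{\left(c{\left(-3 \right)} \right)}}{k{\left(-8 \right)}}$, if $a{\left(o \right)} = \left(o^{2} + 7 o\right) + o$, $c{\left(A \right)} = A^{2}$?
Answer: $-153$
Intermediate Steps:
$a{\left(o \right)} = o^{2} + 8 o$
$k{\left(d \right)} = -1$ ($k{\left(d \right)} = \left(-1\right) 2 + 1 = -2 + 1 = -1$)
$\frac{a{\left(c{\left(-3 \right)} \right)}}{k{\left(-8 \right)}} = \frac{\left(-3\right)^{2} \left(8 + \left(-3\right)^{2}\right)}{-1} = 9 \left(8 + 9\right) \left(-1\right) = 9 \cdot 17 \left(-1\right) = 153 \left(-1\right) = -153$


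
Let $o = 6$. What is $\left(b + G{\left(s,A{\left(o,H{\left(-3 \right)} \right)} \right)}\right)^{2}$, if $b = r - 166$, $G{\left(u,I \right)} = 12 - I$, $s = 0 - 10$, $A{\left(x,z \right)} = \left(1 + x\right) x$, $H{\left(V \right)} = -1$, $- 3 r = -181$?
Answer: $\frac{165649}{9} \approx 18405.0$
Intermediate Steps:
$r = \frac{181}{3}$ ($r = \left(- \frac{1}{3}\right) \left(-181\right) = \frac{181}{3} \approx 60.333$)
$A{\left(x,z \right)} = x \left(1 + x\right)$
$s = -10$
$b = - \frac{317}{3}$ ($b = \frac{181}{3} - 166 = - \frac{317}{3} \approx -105.67$)
$\left(b + G{\left(s,A{\left(o,H{\left(-3 \right)} \right)} \right)}\right)^{2} = \left(- \frac{317}{3} + \left(12 - 6 \left(1 + 6\right)\right)\right)^{2} = \left(- \frac{317}{3} + \left(12 - 6 \cdot 7\right)\right)^{2} = \left(- \frac{317}{3} + \left(12 - 42\right)\right)^{2} = \left(- \frac{317}{3} - 30\right)^{2} = \left(- \frac{407}{3}\right)^{2} = \frac{165649}{9}$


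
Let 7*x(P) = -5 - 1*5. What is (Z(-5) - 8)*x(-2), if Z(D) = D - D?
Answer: 80/7 ≈ 11.429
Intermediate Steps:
x(P) = -10/7 (x(P) = (-5 - 1*5)/7 = (-5 - 5)/7 = (⅐)*(-10) = -10/7)
Z(D) = 0
(Z(-5) - 8)*x(-2) = (0 - 8)*(-10/7) = -8*(-10/7) = 80/7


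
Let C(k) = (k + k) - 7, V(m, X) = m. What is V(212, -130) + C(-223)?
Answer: -241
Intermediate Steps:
C(k) = -7 + 2*k (C(k) = 2*k - 7 = -7 + 2*k)
V(212, -130) + C(-223) = 212 + (-7 + 2*(-223)) = 212 + (-7 - 446) = 212 - 453 = -241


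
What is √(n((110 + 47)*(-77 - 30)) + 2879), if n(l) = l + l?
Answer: I*√30719 ≈ 175.27*I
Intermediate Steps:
n(l) = 2*l
√(n((110 + 47)*(-77 - 30)) + 2879) = √(2*((110 + 47)*(-77 - 30)) + 2879) = √(2*(157*(-107)) + 2879) = √(2*(-16799) + 2879) = √(-33598 + 2879) = √(-30719) = I*√30719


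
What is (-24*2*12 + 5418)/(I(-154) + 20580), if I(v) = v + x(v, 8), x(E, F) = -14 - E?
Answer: 2421/10283 ≈ 0.23544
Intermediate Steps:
I(v) = -14 (I(v) = v + (-14 - v) = -14)
(-24*2*12 + 5418)/(I(-154) + 20580) = (-24*2*12 + 5418)/(-14 + 20580) = (-48*12 + 5418)/20566 = (-576 + 5418)*(1/20566) = 4842*(1/20566) = 2421/10283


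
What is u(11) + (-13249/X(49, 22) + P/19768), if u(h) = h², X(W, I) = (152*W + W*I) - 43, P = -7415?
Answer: 19965917547/167691944 ≈ 119.06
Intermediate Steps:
X(W, I) = -43 + 152*W + I*W (X(W, I) = (152*W + I*W) - 43 = -43 + 152*W + I*W)
u(11) + (-13249/X(49, 22) + P/19768) = 11² + (-13249/(-43 + 152*49 + 22*49) - 7415/19768) = 121 + (-13249/(-43 + 7448 + 1078) - 7415*1/19768) = 121 + (-13249/8483 - 7415/19768) = 121 - 324807677/167691944 = 19965917547/167691944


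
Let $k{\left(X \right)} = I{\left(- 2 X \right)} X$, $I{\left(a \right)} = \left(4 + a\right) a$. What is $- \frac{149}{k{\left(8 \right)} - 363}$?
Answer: $- \frac{149}{1173} \approx -0.12702$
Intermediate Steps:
$I{\left(a \right)} = a \left(4 + a\right)$
$k{\left(X \right)} = - 2 X^{2} \left(4 - 2 X\right)$ ($k{\left(X \right)} = - 2 X \left(4 - 2 X\right) X = - 2 X^{2} \left(4 - 2 X\right)$)
$- \frac{149}{k{\left(8 \right)} - 363} = - \frac{149}{4 \cdot 8^{2} \left(-2 + 8\right) - 363} = - \frac{149}{4 \cdot 64 \cdot 6 - 363} = - \frac{149}{1536 - 363} = - \frac{149}{1173}$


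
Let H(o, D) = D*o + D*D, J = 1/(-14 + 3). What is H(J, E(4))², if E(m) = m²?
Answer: 7840000/121 ≈ 64793.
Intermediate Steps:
J = -1/11 (J = 1/(-11) = -1/11 ≈ -0.090909)
H(o, D) = D² + D*o (H(o, D) = D*o + D² = D² + D*o)
H(J, E(4))² = (4²*(4² - 1/11))² = (16*(16 - 1/11))² = (16*(175/11))² = (2800/11)² = 7840000/121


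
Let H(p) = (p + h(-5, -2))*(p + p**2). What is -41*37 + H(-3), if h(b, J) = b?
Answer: -1565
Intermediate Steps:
H(p) = (-5 + p)*(p + p**2) (H(p) = (p - 5)*(p + p**2) = (-5 + p)*(p + p**2))
-41*37 + H(-3) = -41*37 - 3*(-5 + (-3)**2 - 4*(-3)) = -1517 - 3*(-5 + 9 + 12) = -1517 - 3*16 = -1517 - 48 = -1565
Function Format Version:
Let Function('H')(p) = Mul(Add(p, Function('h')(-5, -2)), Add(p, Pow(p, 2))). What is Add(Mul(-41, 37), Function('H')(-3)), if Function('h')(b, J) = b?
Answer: -1565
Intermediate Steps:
Function('H')(p) = Mul(Add(-5, p), Add(p, Pow(p, 2))) (Function('H')(p) = Mul(Add(p, -5), Add(p, Pow(p, 2))) = Mul(Add(-5, p), Add(p, Pow(p, 2))))
Add(Mul(-41, 37), Function('H')(-3)) = Add(Mul(-41, 37), Mul(-3, Add(-5, Pow(-3, 2), Mul(-4, -3)))) = Add(-1517, Mul(-3, Add(-5, 9, 12))) = Add(-1517, Mul(-3, 16)) = Add(-1517, -48) = -1565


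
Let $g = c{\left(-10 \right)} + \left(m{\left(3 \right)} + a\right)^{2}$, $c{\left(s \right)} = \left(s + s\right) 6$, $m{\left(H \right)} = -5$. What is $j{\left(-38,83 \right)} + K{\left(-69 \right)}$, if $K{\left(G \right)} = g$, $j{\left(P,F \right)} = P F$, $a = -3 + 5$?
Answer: $-3265$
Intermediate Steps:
$a = 2$
$c{\left(s \right)} = 12 s$ ($c{\left(s \right)} = 2 s 6 = 12 s$)
$j{\left(P,F \right)} = F P$
$g = -111$ ($g = 12 \left(-10\right) + \left(-5 + 2\right)^{2} = -120 + \left(-3\right)^{2} = -120 + 9 = -111$)
$K{\left(G \right)} = -111$
$j{\left(-38,83 \right)} + K{\left(-69 \right)} = 83 \left(-38\right) - 111 = -3154 - 111 = -3265$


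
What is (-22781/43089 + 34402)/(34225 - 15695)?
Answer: 1482324997/798439170 ≈ 1.8565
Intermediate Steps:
(-22781/43089 + 34402)/(34225 - 15695) = (-22781*1/43089 + 34402)/18530 = (-22781/43089 + 34402)*(1/18530) = (1482324997/43089)*(1/18530) = 1482324997/798439170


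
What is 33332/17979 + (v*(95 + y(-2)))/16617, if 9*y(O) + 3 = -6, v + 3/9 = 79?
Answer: 52832812/22981311 ≈ 2.2989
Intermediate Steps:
v = 236/3 (v = -⅓ + 79 = 236/3 ≈ 78.667)
y(O) = -1 (y(O) = -⅓ + (⅑)*(-6) = -⅓ - ⅔ = -1)
33332/17979 + (v*(95 + y(-2)))/16617 = 33332/17979 + (236*(95 - 1)/3)/16617 = 33332*(1/17979) + ((236/3)*94)*(1/16617) = 2564/1383 + (22184/3)*(1/16617) = 2564/1383 + 22184/49851 = 52832812/22981311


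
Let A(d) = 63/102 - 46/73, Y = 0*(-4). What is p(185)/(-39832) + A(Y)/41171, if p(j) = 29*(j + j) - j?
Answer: -41444502107/156549598504 ≈ -0.26474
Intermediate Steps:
p(j) = 57*j (p(j) = 29*(2*j) - j = 58*j - j = 57*j)
Y = 0
A(d) = -31/2482 (A(d) = 63*(1/102) - 46*1/73 = 21/34 - 46/73 = -31/2482)
p(185)/(-39832) + A(Y)/41171 = (57*185)/(-39832) - 31/2482/41171 = 10545*(-1/39832) - 31/2482*1/41171 = -10545/39832 - 31/102186422 = -41444502107/156549598504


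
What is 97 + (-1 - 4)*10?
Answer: 47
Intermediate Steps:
97 + (-1 - 4)*10 = 97 - 5*10 = 97 - 50 = 47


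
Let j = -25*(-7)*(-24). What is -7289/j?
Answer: 7289/4200 ≈ 1.7355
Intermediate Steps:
j = -4200 (j = 175*(-24) = -4200)
-7289/j = -7289/(-4200) = -7289*(-1/4200) = 7289/4200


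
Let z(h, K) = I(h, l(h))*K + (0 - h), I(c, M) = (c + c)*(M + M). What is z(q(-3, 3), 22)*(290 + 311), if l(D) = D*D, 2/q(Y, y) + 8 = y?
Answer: -393054/125 ≈ -3144.4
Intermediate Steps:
q(Y, y) = 2/(-8 + y)
l(D) = D²
I(c, M) = 4*M*c (I(c, M) = (2*c)*(2*M) = 4*M*c)
z(h, K) = -h + 4*K*h³ (z(h, K) = (4*h²*h)*K + (0 - h) = (4*h³)*K - h = 4*K*h³ - h = -h + 4*K*h³)
z(q(-3, 3), 22)*(290 + 311) = (-2/(-8 + 3) + 4*22*(2/(-8 + 3))³)*(290 + 311) = (-2/(-5) + 4*22*(2/(-5))³)*601 = (-2*(-1)/5 + 4*22*(2*(-⅕))³)*601 = (-1*(-⅖) + 4*22*(-⅖)³)*601 = (⅖ + 4*22*(-8/125))*601 = (⅖ - 704/125)*601 = -654/125*601 = -393054/125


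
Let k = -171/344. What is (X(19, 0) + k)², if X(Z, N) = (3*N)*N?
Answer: 29241/118336 ≈ 0.24710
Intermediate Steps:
X(Z, N) = 3*N²
k = -171/344 (k = -171*1/344 = -171/344 ≈ -0.49709)
(X(19, 0) + k)² = (3*0² - 171/344)² = (3*0 - 171/344)² = (0 - 171/344)² = (-171/344)² = 29241/118336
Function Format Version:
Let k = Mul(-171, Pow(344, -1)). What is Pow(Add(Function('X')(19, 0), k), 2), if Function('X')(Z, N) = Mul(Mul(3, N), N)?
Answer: Rational(29241, 118336) ≈ 0.24710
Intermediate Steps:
Function('X')(Z, N) = Mul(3, Pow(N, 2))
k = Rational(-171, 344) (k = Mul(-171, Rational(1, 344)) = Rational(-171, 344) ≈ -0.49709)
Pow(Add(Function('X')(19, 0), k), 2) = Pow(Add(Mul(3, Pow(0, 2)), Rational(-171, 344)), 2) = Pow(Add(Mul(3, 0), Rational(-171, 344)), 2) = Pow(Add(0, Rational(-171, 344)), 2) = Pow(Rational(-171, 344), 2) = Rational(29241, 118336)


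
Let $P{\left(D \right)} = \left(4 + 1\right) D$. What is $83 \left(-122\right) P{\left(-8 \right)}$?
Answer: $405040$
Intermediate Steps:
$P{\left(D \right)} = 5 D$
$83 \left(-122\right) P{\left(-8 \right)} = 83 \left(-122\right) 5 \left(-8\right) = \left(-10126\right) \left(-40\right) = 405040$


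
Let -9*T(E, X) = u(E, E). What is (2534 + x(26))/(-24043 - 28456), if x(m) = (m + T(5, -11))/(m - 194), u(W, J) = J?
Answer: -3831179/79378488 ≈ -0.048265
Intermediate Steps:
T(E, X) = -E/9
x(m) = (-5/9 + m)/(-194 + m) (x(m) = (m - ⅑*5)/(m - 194) = (m - 5/9)/(-194 + m) = (-5/9 + m)/(-194 + m))
(2534 + x(26))/(-24043 - 28456) = (2534 + (-5/9 + 26)/(-194 + 26))/(-24043 - 28456) = (2534 + (229/9)/(-168))/(-52499) = (2534 - 1/168*229/9)*(-1/52499) = (2534 - 229/1512)*(-1/52499) = (3831179/1512)*(-1/52499) = -3831179/79378488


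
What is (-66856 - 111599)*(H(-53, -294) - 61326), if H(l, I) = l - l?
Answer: 10943931330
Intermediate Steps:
H(l, I) = 0
(-66856 - 111599)*(H(-53, -294) - 61326) = (-66856 - 111599)*(0 - 61326) = -178455*(-61326) = 10943931330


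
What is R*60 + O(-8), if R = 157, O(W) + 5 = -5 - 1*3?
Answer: 9407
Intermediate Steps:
O(W) = -13 (O(W) = -5 + (-5 - 1*3) = -5 + (-5 - 3) = -5 - 8 = -13)
R*60 + O(-8) = 157*60 - 13 = 9420 - 13 = 9407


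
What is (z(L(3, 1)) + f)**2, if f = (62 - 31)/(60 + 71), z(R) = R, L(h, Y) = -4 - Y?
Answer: 389376/17161 ≈ 22.690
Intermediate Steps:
f = 31/131 ≈ 0.23664
(z(L(3, 1)) + f)**2 = ((-4 - 1*1) + 31/131)**2 = ((-4 - 1) + 31/131)**2 = (-5 + 31/131)**2 = (-624/131)**2 = 389376/17161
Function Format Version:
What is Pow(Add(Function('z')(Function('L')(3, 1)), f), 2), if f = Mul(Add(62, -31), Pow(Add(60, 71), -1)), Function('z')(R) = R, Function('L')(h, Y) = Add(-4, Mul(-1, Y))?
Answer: Rational(389376, 17161) ≈ 22.690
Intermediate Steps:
f = Rational(31, 131) (f = Mul(31, Pow(131, -1)) = Mul(31, Rational(1, 131)) = Rational(31, 131) ≈ 0.23664)
Pow(Add(Function('z')(Function('L')(3, 1)), f), 2) = Pow(Add(Add(-4, Mul(-1, 1)), Rational(31, 131)), 2) = Pow(Add(Add(-4, -1), Rational(31, 131)), 2) = Pow(Add(-5, Rational(31, 131)), 2) = Pow(Rational(-624, 131), 2) = Rational(389376, 17161)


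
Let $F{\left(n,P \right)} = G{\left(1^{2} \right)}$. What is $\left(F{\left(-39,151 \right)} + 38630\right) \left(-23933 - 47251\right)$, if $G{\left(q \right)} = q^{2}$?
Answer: $-2749909104$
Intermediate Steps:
$F{\left(n,P \right)} = 1$ ($F{\left(n,P \right)} = \left(1^{2}\right)^{2} = 1^{2} = 1$)
$\left(F{\left(-39,151 \right)} + 38630\right) \left(-23933 - 47251\right) = \left(1 + 38630\right) \left(-23933 - 47251\right) = 38631 \left(-71184\right) = -2749909104$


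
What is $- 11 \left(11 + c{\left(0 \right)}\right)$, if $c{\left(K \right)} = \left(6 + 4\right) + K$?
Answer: $-231$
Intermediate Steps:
$c{\left(K \right)} = 10 + K$
$- 11 \left(11 + c{\left(0 \right)}\right) = - 11 \left(11 + \left(10 + 0\right)\right) = - 11 \left(11 + 10\right) = \left(-11\right) 21 = -231$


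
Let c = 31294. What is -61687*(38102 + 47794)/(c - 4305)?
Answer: -5298666552/26989 ≈ -1.9633e+5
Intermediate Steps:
-61687*(38102 + 47794)/(c - 4305) = -61687*(38102 + 47794)/(31294 - 4305) = -61687/(26989/85896) = -61687/(26989*(1/85896)) = -61687/26989/85896 = -61687*85896/26989 = -5298666552/26989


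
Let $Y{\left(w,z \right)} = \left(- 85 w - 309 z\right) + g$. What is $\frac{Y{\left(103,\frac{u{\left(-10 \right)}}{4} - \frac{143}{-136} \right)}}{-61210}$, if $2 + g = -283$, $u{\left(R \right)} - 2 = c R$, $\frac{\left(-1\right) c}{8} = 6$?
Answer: $\frac{6337519}{8324560} \approx 0.7613$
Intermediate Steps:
$c = -48$ ($c = \left(-8\right) 6 = -48$)
$u{\left(R \right)} = 2 - 48 R$
$g = -285$ ($g = -2 - 283 = -285$)
$Y{\left(w,z \right)} = -285 - 309 z - 85 w$ ($Y{\left(w,z \right)} = \left(- 85 w - 309 z\right) - 285 = \left(- 309 z - 85 w\right) - 285 = -285 - 309 z - 85 w$)
$\frac{Y{\left(103,\frac{u{\left(-10 \right)}}{4} - \frac{143}{-136} \right)}}{-61210} = \frac{-285 - 309 \left(\frac{2 - -480}{4} - \frac{143}{-136}\right) - 8755}{-61210} = \left(-285 - 309 \left(\left(2 + 480\right) \frac{1}{4} - - \frac{143}{136}\right) - 8755\right) \left(- \frac{1}{61210}\right) = \left(-285 - 309 \left(482 \cdot \frac{1}{4} + \frac{143}{136}\right) - 8755\right) \left(- \frac{1}{61210}\right) = \left(-285 - 309 \left(\frac{241}{2} + \frac{143}{136}\right) - 8755\right) \left(- \frac{1}{61210}\right) = \left(-285 - \frac{5108079}{136} - 8755\right) \left(- \frac{1}{61210}\right) = \left(- \frac{6337519}{136}\right) \left(- \frac{1}{61210}\right) = \frac{6337519}{8324560}$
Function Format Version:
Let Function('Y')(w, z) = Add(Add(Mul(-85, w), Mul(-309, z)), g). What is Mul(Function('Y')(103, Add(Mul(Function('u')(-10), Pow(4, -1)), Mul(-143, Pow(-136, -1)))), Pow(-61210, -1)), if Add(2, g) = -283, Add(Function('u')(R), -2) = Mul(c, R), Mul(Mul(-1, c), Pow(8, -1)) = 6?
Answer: Rational(6337519, 8324560) ≈ 0.76130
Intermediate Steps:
c = -48 (c = Mul(-8, 6) = -48)
Function('u')(R) = Add(2, Mul(-48, R))
g = -285 (g = Add(-2, -283) = -285)
Function('Y')(w, z) = Add(-285, Mul(-309, z), Mul(-85, w)) (Function('Y')(w, z) = Add(Add(Mul(-85, w), Mul(-309, z)), -285) = Add(Add(Mul(-309, z), Mul(-85, w)), -285) = Add(-285, Mul(-309, z), Mul(-85, w)))
Mul(Function('Y')(103, Add(Mul(Function('u')(-10), Pow(4, -1)), Mul(-143, Pow(-136, -1)))), Pow(-61210, -1)) = Mul(Add(-285, Mul(-309, Add(Mul(Add(2, Mul(-48, -10)), Pow(4, -1)), Mul(-143, Pow(-136, -1)))), Mul(-85, 103)), Pow(-61210, -1)) = Mul(Add(-285, Mul(-309, Add(Mul(Add(2, 480), Rational(1, 4)), Mul(-143, Rational(-1, 136)))), -8755), Rational(-1, 61210)) = Mul(Add(-285, Mul(-309, Add(Mul(482, Rational(1, 4)), Rational(143, 136))), -8755), Rational(-1, 61210)) = Mul(Add(-285, Mul(-309, Add(Rational(241, 2), Rational(143, 136))), -8755), Rational(-1, 61210)) = Mul(Add(-285, Mul(-309, Rational(16531, 136)), -8755), Rational(-1, 61210)) = Mul(Add(-285, Rational(-5108079, 136), -8755), Rational(-1, 61210)) = Mul(Rational(-6337519, 136), Rational(-1, 61210)) = Rational(6337519, 8324560)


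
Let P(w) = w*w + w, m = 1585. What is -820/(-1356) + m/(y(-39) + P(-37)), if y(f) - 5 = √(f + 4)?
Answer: 17219825/9619012 - 1585*I*√35/1787604 ≈ 1.7902 - 0.0052456*I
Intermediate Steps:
y(f) = 5 + √(4 + f) (y(f) = 5 + √(f + 4) = 5 + √(4 + f))
P(w) = w + w² (P(w) = w² + w = w + w²)
-820/(-1356) + m/(y(-39) + P(-37)) = -820/(-1356) + 1585/((5 + √(4 - 39)) - 37*(1 - 37)) = -820*(-1/1356) + 1585/((5 + √(-35)) - 37*(-36)) = 205/339 + 1585/((5 + I*√35) + 1332) = 205/339 + 1585/(1337 + I*√35)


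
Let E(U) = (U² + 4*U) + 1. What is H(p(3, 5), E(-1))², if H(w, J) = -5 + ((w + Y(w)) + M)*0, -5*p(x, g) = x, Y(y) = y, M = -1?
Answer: 25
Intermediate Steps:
p(x, g) = -x/5
E(U) = 1 + U² + 4*U
H(w, J) = -5 (H(w, J) = -5 + ((w + w) - 1)*0 = -5 + (2*w - 1)*0 = -5 + (-1 + 2*w)*0 = -5 + 0 = -5)
H(p(3, 5), E(-1))² = (-5)² = 25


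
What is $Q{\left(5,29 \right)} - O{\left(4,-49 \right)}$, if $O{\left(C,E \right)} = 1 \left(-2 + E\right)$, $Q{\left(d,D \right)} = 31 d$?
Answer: $206$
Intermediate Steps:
$O{\left(C,E \right)} = -2 + E$
$Q{\left(5,29 \right)} - O{\left(4,-49 \right)} = 31 \cdot 5 - \left(-2 - 49\right) = 155 - -51 = 155 + 51 = 206$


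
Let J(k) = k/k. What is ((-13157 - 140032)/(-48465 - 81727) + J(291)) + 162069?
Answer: 21100370629/130192 ≈ 1.6207e+5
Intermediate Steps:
J(k) = 1
((-13157 - 140032)/(-48465 - 81727) + J(291)) + 162069 = ((-13157 - 140032)/(-48465 - 81727) + 1) + 162069 = (-153189/(-130192) + 1) + 162069 = (-153189*(-1/130192) + 1) + 162069 = (153189/130192 + 1) + 162069 = 283381/130192 + 162069 = 21100370629/130192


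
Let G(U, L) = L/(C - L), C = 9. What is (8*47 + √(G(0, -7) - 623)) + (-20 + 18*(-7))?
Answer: 230 + 5*I*√399/4 ≈ 230.0 + 24.969*I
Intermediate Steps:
G(U, L) = L/(9 - L)
(8*47 + √(G(0, -7) - 623)) + (-20 + 18*(-7)) = (8*47 + √(-1*(-7)/(-9 - 7) - 623)) + (-20 + 18*(-7)) = (376 + √(-1*(-7)/(-16) - 623)) + (-20 - 126) = (376 + √(-1*(-7)*(-1/16) - 623)) - 146 = (376 + √(-7/16 - 623)) - 146 = (376 + √(-9975/16)) - 146 = (376 + 5*I*√399/4) - 146 = 230 + 5*I*√399/4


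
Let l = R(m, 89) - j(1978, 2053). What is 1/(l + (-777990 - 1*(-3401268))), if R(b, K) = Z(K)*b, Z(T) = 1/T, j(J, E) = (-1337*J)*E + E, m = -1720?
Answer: 89/483444107467 ≈ 1.8410e-10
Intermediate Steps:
j(J, E) = E - 1337*E*J (j(J, E) = -1337*E*J + E = E - 1337*E*J)
R(b, K) = b/K
l = 483210635725/89 (l = -1720/89 - 2053*(1 - 1337*1978) = -1720*1/89 - 2053*(1 - 2644586) = -1720/89 - 2053*(-2644585) = -1720/89 - 1*(-5429333005) = -1720/89 + 5429333005 = 483210635725/89 ≈ 5.4293e+9)
1/(l + (-777990 - 1*(-3401268))) = 1/(483210635725/89 + (-777990 - 1*(-3401268))) = 1/(483210635725/89 + (-777990 + 3401268)) = 1/(483210635725/89 + 2623278) = 1/(483444107467/89) = 89/483444107467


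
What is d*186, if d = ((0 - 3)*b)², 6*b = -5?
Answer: 2325/2 ≈ 1162.5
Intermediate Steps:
b = -⅚ (b = (⅙)*(-5) = -⅚ ≈ -0.83333)
d = 25/4 (d = ((0 - 3)*(-⅚))² = (-3*(-⅚))² = (5/2)² = 25/4 ≈ 6.2500)
d*186 = (25/4)*186 = 2325/2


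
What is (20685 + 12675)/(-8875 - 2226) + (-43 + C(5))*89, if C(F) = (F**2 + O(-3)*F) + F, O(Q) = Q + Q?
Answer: -42516887/11101 ≈ -3830.0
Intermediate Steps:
O(Q) = 2*Q
C(F) = F**2 - 5*F (C(F) = (F**2 + (2*(-3))*F) + F = (F**2 - 6*F) + F = F**2 - 5*F)
(20685 + 12675)/(-8875 - 2226) + (-43 + C(5))*89 = (20685 + 12675)/(-8875 - 2226) + (-43 + 5*(-5 + 5))*89 = 33360/(-11101) + (-43 + 5*0)*89 = 33360*(-1/11101) + (-43 + 0)*89 = -33360/11101 - 43*89 = -33360/11101 - 3827 = -42516887/11101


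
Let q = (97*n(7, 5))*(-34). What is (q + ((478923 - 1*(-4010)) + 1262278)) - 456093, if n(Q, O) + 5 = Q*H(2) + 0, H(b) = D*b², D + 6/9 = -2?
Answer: 4655576/3 ≈ 1.5519e+6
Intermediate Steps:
D = -8/3 (D = -⅔ - 2 = -8/3 ≈ -2.6667)
H(b) = -8*b²/3
n(Q, O) = -5 - 32*Q/3 (n(Q, O) = -5 + (Q*(-8/3*2²) + 0) = -5 + (Q*(-8/3*4) + 0) = -5 + (Q*(-32/3) + 0) = -5 + (-32*Q/3 + 0) = -5 - 32*Q/3)
q = 788222/3 (q = (97*(-5 - 32/3*7))*(-34) = (97*(-5 - 224/3))*(-34) = (97*(-239/3))*(-34) = -23183/3*(-34) = 788222/3 ≈ 2.6274e+5)
(q + ((478923 - 1*(-4010)) + 1262278)) - 456093 = (788222/3 + ((478923 - 1*(-4010)) + 1262278)) - 456093 = (788222/3 + ((478923 + 4010) + 1262278)) - 456093 = (788222/3 + (482933 + 1262278)) - 456093 = (788222/3 + 1745211) - 456093 = 6023855/3 - 456093 = 4655576/3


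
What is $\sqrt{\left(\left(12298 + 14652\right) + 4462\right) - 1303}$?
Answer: $\sqrt{30109} \approx 173.52$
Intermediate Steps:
$\sqrt{\left(\left(12298 + 14652\right) + 4462\right) - 1303} = \sqrt{\left(26950 + 4462\right) - 1303} = \sqrt{31412 - 1303} = \sqrt{30109}$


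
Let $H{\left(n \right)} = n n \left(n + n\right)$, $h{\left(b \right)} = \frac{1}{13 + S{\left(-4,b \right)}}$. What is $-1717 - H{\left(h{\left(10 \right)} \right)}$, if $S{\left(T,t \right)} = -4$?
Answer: $- \frac{1251695}{729} \approx -1717.0$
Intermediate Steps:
$h{\left(b \right)} = \frac{1}{9}$ ($h{\left(b \right)} = \frac{1}{13 - 4} = \frac{1}{9}$)
$H{\left(n \right)} = 2 n^{3}$ ($H{\left(n \right)} = n^{2} \cdot 2 n = 2 n^{3}$)
$-1717 - H{\left(h{\left(10 \right)} \right)} = -1717 - \frac{2}{729} = - \frac{1251695}{729}$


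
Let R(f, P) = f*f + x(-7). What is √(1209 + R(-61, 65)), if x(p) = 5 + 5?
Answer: 2*√1235 ≈ 70.285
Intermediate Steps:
x(p) = 10
R(f, P) = 10 + f² (R(f, P) = f*f + 10 = f² + 10 = 10 + f²)
√(1209 + R(-61, 65)) = √(1209 + (10 + (-61)²)) = √(1209 + (10 + 3721)) = √(1209 + 3731) = √4940 = 2*√1235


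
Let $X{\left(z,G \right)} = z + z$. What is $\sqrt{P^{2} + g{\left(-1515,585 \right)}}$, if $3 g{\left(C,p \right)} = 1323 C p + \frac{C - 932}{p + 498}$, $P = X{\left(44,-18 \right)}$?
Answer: $\frac{i \sqrt{1269837638666}}{57} \approx 19770.0 i$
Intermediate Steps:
$X{\left(z,G \right)} = 2 z$
$P = 88$ ($P = 2 \cdot 44 = 88$)
$g{\left(C,p \right)} = 441 C p + \frac{-932 + C}{3 \left(498 + p\right)}$ ($g{\left(C,p \right)} = \frac{1323 C p + \frac{C - 932}{p + 498}}{3} = \frac{1323 C p + \frac{-932 + C}{498 + p}}{3} = \frac{\frac{-932 + C}{498 + p} + 1323 C p}{3} = 441 C p + \frac{-932 + C}{3 \left(498 + p\right)}$)
$\sqrt{P^{2} + g{\left(-1515,585 \right)}} = \sqrt{88^{2} + \frac{-932 - 1515 + 1323 \left(-1515\right) 585^{2} + 658854 \left(-1515\right) 585}{3 \left(498 + 585\right)}} = \sqrt{7744 + \frac{-932 - 1515 + 1323 \left(-1515\right) 342225 - 583925828850}{3 \cdot 1083}} = \sqrt{7744 + \frac{1}{3} \cdot \frac{1}{1083} \left(-932 - 1515 - 685936967625 - 583925828850\right)} = \sqrt{7744 + \frac{1}{3} \cdot \frac{1}{1083} \left(-1269862798922\right)} = \sqrt{7744 - \frac{1269862798922}{3249}} = \sqrt{- \frac{1269837638666}{3249}} = \frac{i \sqrt{1269837638666}}{57}$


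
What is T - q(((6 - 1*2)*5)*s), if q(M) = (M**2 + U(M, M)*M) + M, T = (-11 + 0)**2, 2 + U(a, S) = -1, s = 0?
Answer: 121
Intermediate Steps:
U(a, S) = -3 (U(a, S) = -2 - 1 = -3)
T = 121 (T = (-11)**2 = 121)
q(M) = M**2 - 2*M (q(M) = (M**2 - 3*M) + M = M**2 - 2*M)
T - q(((6 - 1*2)*5)*s) = 121 - ((6 - 1*2)*5)*0*(-2 + ((6 - 1*2)*5)*0) = 121 - ((6 - 2)*5)*0*(-2 + ((6 - 2)*5)*0) = 121 - (4*5)*0*(-2 + (4*5)*0) = 121 - 20*0*(-2 + 20*0) = 121 - 0*(-2 + 0) = 121 - 0*(-2) = 121 - 1*0 = 121 + 0 = 121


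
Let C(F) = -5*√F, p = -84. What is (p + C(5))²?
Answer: 7181 + 840*√5 ≈ 9059.3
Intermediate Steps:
(p + C(5))² = (-84 - 5*√5)²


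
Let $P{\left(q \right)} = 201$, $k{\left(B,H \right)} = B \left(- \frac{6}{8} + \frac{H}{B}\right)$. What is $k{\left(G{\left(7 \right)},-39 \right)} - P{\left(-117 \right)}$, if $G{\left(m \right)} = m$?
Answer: $- \frac{981}{4} \approx -245.25$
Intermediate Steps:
$k{\left(B,H \right)} = B \left(- \frac{3}{4} + \frac{H}{B}\right)$ ($k{\left(B,H \right)} = B \left(\left(-6\right) \frac{1}{8} + \frac{H}{B}\right) = B \left(- \frac{3}{4} + \frac{H}{B}\right)$)
$k{\left(G{\left(7 \right)},-39 \right)} - P{\left(-117 \right)} = \left(-39 - \frac{21}{4}\right) - 201 = - \frac{177}{4} - 201 = - \frac{981}{4}$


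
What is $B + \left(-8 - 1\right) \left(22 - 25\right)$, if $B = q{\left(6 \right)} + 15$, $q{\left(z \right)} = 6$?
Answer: $48$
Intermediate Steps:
$B = 21$ ($B = 6 + 15 = 21$)
$B + \left(-8 - 1\right) \left(22 - 25\right) = 21 + \left(-8 - 1\right) \left(22 - 25\right) = 21 - 9 \left(22 - 25\right) = 21 - -27 = 21 + 27 = 48$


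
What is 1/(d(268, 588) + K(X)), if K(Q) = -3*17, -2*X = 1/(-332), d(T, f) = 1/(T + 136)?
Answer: -404/20603 ≈ -0.019609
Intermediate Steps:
d(T, f) = 1/(136 + T)
X = 1/664 (X = -½/(-332) = -½*(-1/332) = 1/664 ≈ 0.0015060)
K(Q) = -51
1/(d(268, 588) + K(X)) = 1/(1/(136 + 268) - 51) = 1/(1/404 - 51) = 1/(-20603/404) = -404/20603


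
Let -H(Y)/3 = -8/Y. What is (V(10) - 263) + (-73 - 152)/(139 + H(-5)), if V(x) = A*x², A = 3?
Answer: 23702/671 ≈ 35.323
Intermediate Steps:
H(Y) = 24/Y (H(Y) = -(-24)/Y = 24/Y)
V(x) = 3*x²
(V(10) - 263) + (-73 - 152)/(139 + H(-5)) = (3*10² - 263) + (-73 - 152)/(139 + 24/(-5)) = (3*100 - 263) - 225/(139 + 24*(-⅕)) = (300 - 263) - 225/(139 - 24/5) = 37 - 225/671/5 = 37 - 225*5/671 = 37 - 1125/671 = 23702/671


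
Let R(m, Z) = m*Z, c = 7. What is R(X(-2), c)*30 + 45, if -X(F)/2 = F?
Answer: 885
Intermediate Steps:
X(F) = -2*F
R(m, Z) = Z*m
R(X(-2), c)*30 + 45 = (7*(-2*(-2)))*30 + 45 = (7*4)*30 + 45 = 28*30 + 45 = 840 + 45 = 885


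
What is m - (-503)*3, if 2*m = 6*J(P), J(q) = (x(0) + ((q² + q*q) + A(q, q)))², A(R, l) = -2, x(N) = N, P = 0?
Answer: 1521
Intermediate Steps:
J(q) = (-2 + 2*q²)² (J(q) = (0 + ((q² + q*q) - 2))² = (0 + ((q² + q²) - 2))² = (0 + (2*q² - 2))² = (0 + (-2 + 2*q²))² = (-2 + 2*q²)²)
m = 12 (m = (6*(4*(-1 + 0²)²))/2 = (6*(4*(-1 + 0)²))/2 = (6*(4*(-1)²))/2 = (6*(4*1))/2 = (6*4)/2 = (½)*24 = 12)
m - (-503)*3 = 12 - (-503)*3 = 12 - 1*(-1509) = 12 + 1509 = 1521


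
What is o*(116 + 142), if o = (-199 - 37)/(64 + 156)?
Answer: -15222/55 ≈ -276.76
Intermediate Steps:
o = -59/55 (o = -236/220 = -236*1/220 = -59/55 ≈ -1.0727)
o*(116 + 142) = -59*(116 + 142)/55 = -59/55*258 = -15222/55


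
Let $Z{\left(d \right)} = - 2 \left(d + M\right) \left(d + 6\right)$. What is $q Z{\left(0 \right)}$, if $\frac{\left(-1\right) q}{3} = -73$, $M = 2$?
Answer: $-5256$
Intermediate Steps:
$q = 219$ ($q = \left(-3\right) \left(-73\right) = 219$)
$Z{\left(d \right)} = - 2 \left(2 + d\right) \left(6 + d\right)$ ($Z{\left(d \right)} = - 2 \left(d + 2\right) \left(d + 6\right) = - 2 \left(2 + d\right) \left(6 + d\right)$)
$q Z{\left(0 \right)} = 219 \left(-24 - 0 - 2 \cdot 0^{2}\right) = 219 \left(-24 + 0 - 0\right) = 219 \left(-24 + 0 + 0\right) = 219 \left(-24\right) = -5256$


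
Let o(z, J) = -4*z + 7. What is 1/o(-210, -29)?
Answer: 1/847 ≈ 0.0011806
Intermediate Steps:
o(z, J) = 7 - 4*z
1/o(-210, -29) = 1/(7 - 4*(-210)) = 1/(7 + 840) = 1/847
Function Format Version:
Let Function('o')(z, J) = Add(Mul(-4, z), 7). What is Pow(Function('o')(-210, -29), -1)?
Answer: Rational(1, 847) ≈ 0.0011806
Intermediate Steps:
Function('o')(z, J) = Add(7, Mul(-4, z))
Pow(Function('o')(-210, -29), -1) = Pow(Add(7, Mul(-4, -210)), -1) = Pow(Add(7, 840), -1) = Pow(847, -1) = Rational(1, 847)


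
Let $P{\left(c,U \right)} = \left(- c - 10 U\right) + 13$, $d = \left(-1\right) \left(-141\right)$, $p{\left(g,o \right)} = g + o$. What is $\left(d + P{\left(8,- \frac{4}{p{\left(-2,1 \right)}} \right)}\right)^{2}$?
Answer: $11236$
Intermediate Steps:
$d = 141$
$P{\left(c,U \right)} = 13 - c - 10 U$
$\left(d + P{\left(8,- \frac{4}{p{\left(-2,1 \right)}} \right)}\right)^{2} = \left(141 - \left(-5 + 10 \left(-4\right) \frac{1}{-2 + 1}\right)\right)^{2} = \left(141 - \left(-5 + 10 \left(-4\right) \frac{1}{-1}\right)\right)^{2} = \left(141 - \left(-5 + 10 \left(-4\right) \left(-1\right)\right)\right)^{2} = \left(141 - 35\right)^{2} = 106^{2} = 11236$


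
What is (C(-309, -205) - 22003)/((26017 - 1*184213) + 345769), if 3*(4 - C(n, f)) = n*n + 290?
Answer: -161768/562719 ≈ -0.28748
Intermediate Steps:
C(n, f) = -278/3 - n²/3 (C(n, f) = 4 - (n*n + 290)/3 = 4 - (n² + 290)/3 = 4 - (290 + n²)/3 = 4 + (-290/3 - n²/3) = -278/3 - n²/3)
(C(-309, -205) - 22003)/((26017 - 1*184213) + 345769) = ((-278/3 - ⅓*(-309)²) - 22003)/((26017 - 1*184213) + 345769) = ((-278/3 - ⅓*95481) - 22003)/((26017 - 184213) + 345769) = ((-278/3 - 31827) - 22003)/(-158196 + 345769) = (-95759/3 - 22003)/187573 = -161768/3*1/187573 = -161768/562719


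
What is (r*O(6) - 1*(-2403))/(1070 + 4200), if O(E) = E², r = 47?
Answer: 819/1054 ≈ 0.77704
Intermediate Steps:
(r*O(6) - 1*(-2403))/(1070 + 4200) = (47*6² - 1*(-2403))/(1070 + 4200) = (47*36 + 2403)/5270 = (1692 + 2403)*(1/5270) = 4095*(1/5270) = 819/1054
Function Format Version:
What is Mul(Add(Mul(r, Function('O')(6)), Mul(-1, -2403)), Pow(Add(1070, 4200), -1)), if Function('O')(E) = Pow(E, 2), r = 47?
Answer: Rational(819, 1054) ≈ 0.77704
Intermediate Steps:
Mul(Add(Mul(r, Function('O')(6)), Mul(-1, -2403)), Pow(Add(1070, 4200), -1)) = Mul(Add(Mul(47, Pow(6, 2)), Mul(-1, -2403)), Pow(Add(1070, 4200), -1)) = Mul(Add(Mul(47, 36), 2403), Pow(5270, -1)) = Mul(Add(1692, 2403), Rational(1, 5270)) = Mul(4095, Rational(1, 5270)) = Rational(819, 1054)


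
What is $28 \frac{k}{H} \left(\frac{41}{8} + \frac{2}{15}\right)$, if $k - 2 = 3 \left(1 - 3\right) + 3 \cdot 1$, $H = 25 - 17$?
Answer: $- \frac{4417}{240} \approx -18.404$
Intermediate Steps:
$H = 8$ ($H = 25 - 17 = 8$)
$k = -1$ ($k = 2 + \left(3 \left(1 - 3\right) + 3 \cdot 1\right) = 2 + \left(3 \left(-2\right) + 3\right) = 2 + \left(-6 + 3\right) = 2 - 3 = -1$)
$28 \frac{k}{H} \left(\frac{41}{8} + \frac{2}{15}\right) = 28 \left(- \frac{1}{8}\right) \left(\frac{41}{8} + \frac{2}{15}\right) = \left(- \frac{7}{2}\right) \frac{631}{120} = - \frac{4417}{240}$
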